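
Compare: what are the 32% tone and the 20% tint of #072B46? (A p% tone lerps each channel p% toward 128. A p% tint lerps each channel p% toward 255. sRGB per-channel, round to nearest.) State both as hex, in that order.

#072B46 is rgb(7, 43, 70).
32% tone:
  R: 7 + 38.72 = 45.72 → 46
  G: 43 + 0.32×(128−43) = 43 + 27.2 = 70.2 → 70
  B: 70 + 0.32×(128−70) = 70 + 18.56 = 88.56 → 89
  → #2E4659
20% tint:
  R: 7 + 49.6 = 56.6 → 57
  G: 43 + 0.2×(255−43) = 43 + 42.4 = 85.4 → 85
  B: 70 + 37 = 107 → 107
  → #39556B

#2E4659, #39556B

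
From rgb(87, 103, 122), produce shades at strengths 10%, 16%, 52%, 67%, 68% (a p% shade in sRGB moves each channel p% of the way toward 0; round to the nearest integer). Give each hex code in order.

#4E5D6E, #495766, #2A313B, #1D2228, #1C2127

10%: (87 − 8.7 = 78.3→78, 103 − 10.3 = 92.7→93, 122 − 12.2 = 109.8→110) → #4E5D6E
16%: (87 − 13.92 = 73.08→73, 103 − 16.48 = 86.52→87, 122 − 19.52 = 102.48→102) → #495766
52%: (87 − 45.24 = 41.76→42, 103 − 53.56 = 49.44→49, 122 − 63.44 = 58.56→59) → #2A313B
67%: (87 − 58.29 = 28.71→29, 103 − 69.01 = 33.99→34, 122 − 81.74 = 40.26→40) → #1D2228
68%: (87 − 59.16 = 27.84→28, 103 − 70.04 = 32.96→33, 122 − 82.96 = 39.04→39) → #1C2127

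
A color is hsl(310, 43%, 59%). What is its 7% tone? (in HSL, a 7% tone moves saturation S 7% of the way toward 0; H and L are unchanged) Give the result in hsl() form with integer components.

hsl(310, 40%, 59%)

S moves 7% from 43 toward 0: 43 − 3.01 = 39.99 → 40.
H and L are unchanged.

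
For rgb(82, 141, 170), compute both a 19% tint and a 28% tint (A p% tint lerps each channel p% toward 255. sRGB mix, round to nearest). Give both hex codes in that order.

#73a3ba, #82adc2

19% tint:
  R: 82 + 0.19×(255−82) = 82 + 32.87 = 114.87 → 115
  G: 141 + 0.19×(255−141) = 141 + 21.66 = 162.66 → 163
  B: 170 + 0.19×(255−170) = 170 + 16.15 = 186.15 → 186
  → #73a3ba
28% tint:
  R: 82 + 48.44 = 130.44 → 130
  G: 141 + 0.28×(255−141) = 141 + 31.92 = 172.92 → 173
  B: 170 + 0.28×(255−170) = 170 + 23.8 = 193.8 → 194
  → #82adc2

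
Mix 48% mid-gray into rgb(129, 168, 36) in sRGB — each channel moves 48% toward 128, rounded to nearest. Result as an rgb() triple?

A 48% tone moves each channel 48% toward 128:
  R: 129 + 0.48×(128−129) = 129 − 0.48 = 128.52 → 129
  G: 168 − 19.2 = 148.8 → 149
  B: 36 + 44.16 = 80.16 → 80

rgb(129, 149, 80)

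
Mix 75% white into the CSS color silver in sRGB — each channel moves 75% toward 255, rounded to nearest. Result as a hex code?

CSS silver is rgb(192, 192, 192).
A 75% tint moves each channel 75% toward 255:
  R: 192 + 47.25 = 239.25 → 239
  G: 192 + 0.75×(255−192) = 192 + 47.25 = 239.25 → 239
  B: 192 + 47.25 = 239.25 → 239
rgb(239, 239, 239) = #EFEFEF.

#EFEFEF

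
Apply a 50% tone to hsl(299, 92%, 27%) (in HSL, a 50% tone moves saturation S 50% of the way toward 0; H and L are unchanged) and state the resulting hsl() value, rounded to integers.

S moves 50% from 92 toward 0: 92 − 46 = 46 → 46.
H and L are unchanged.

hsl(299, 46%, 27%)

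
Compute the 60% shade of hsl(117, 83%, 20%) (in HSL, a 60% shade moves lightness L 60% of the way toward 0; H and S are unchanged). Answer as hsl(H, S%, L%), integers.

L moves 60% from 20 toward 0: 20 − 12 = 8 → 8.
H and S are unchanged.

hsl(117, 83%, 8%)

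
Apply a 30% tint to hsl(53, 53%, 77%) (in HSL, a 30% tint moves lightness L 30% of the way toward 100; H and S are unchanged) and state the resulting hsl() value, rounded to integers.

hsl(53, 53%, 84%)

L moves 30% from 77 toward 100: 77 + 6.9 = 83.9 → 84.
H and S are unchanged.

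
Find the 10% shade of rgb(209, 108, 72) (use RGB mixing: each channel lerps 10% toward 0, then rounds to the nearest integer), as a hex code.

#BC6141

A 10% shade moves each channel 10% toward 0:
  R: 209 − 20.9 = 188.1 → 188
  G: 108 − 10.8 = 97.2 → 97
  B: 72 + 0.1×(0−72) = 72 − 7.2 = 64.8 → 65
rgb(188, 97, 65) = #BC6141.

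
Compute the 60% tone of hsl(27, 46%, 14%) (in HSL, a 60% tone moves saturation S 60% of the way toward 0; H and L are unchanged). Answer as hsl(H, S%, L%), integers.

hsl(27, 18%, 14%)

S moves 60% from 46 toward 0: 46 − 27.6 = 18.4 → 18.
H and L are unchanged.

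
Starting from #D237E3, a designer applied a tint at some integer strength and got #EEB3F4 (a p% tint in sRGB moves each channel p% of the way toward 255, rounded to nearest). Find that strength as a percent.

62%

#D237E3 is rgb(210, 55, 227); #EEB3F4 is rgb(238, 179, 244).
On the G channel (widest range): 179 ≈ 55 + (p/100)(255 − 55), so p ≈ 100×(179 − 55)/(255 − 55) = 12400/200 = 62.00.
p = 62 reproduces all three channels after rounding.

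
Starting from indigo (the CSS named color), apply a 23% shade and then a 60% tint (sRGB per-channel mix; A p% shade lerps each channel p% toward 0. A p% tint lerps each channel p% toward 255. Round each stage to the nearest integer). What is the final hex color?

CSS indigo is rgb(75, 0, 130).
A 23% shade moves each channel 23% toward 0:
  R: 75 + 0.23×(0−75) = 75 − 17.25 = 57.75 → 58
  G: 0 + 0.23×(0−0) = 0 + 0 = 0 → 0
  B: 130 − 29.9 = 100.1 → 100
After the shade: rgb(58, 0, 100) = #3a0064.
Per channel, c → c + 0.6(255 − c):
  R: 58 + 0.6×(255−58) = 58 + 118.2 = 176.2 → 176
  G: 0 + 0.6×(255−0) = 0 + 153 = 153 → 153
  B: 100 + 0.6×(255−100) = 100 + 93 = 193 → 193
rgb(176, 153, 193) = #b099c1.

#b099c1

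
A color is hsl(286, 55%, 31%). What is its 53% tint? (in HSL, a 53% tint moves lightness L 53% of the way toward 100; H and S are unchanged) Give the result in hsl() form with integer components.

L moves 53% from 31 toward 100: 31 + 36.57 = 67.57 → 68.
H and S are unchanged.

hsl(286, 55%, 68%)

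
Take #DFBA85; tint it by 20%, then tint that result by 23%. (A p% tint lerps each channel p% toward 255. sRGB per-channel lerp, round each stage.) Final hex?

#EBD5B4

#DFBA85 is rgb(223, 186, 133).
Lerp each channel 20% toward 255:
  R: 223 + 6.4 = 229.4 → 229
  G: 186 + 0.2×(255−186) = 186 + 13.8 = 199.8 → 200
  B: 133 + 0.2×(255−133) = 133 + 24.4 = 157.4 → 157
After the tint: rgb(229, 200, 157) = #E5C89D.
Per channel, c → c + 0.23(255 − c):
  R: 229 + 0.23×(255−229) = 229 + 5.98 = 234.98 → 235
  G: 200 + 0.23×(255−200) = 200 + 12.65 = 212.65 → 213
  B: 157 + 0.23×(255−157) = 157 + 22.54 = 179.54 → 180
rgb(235, 213, 180) = #EBD5B4.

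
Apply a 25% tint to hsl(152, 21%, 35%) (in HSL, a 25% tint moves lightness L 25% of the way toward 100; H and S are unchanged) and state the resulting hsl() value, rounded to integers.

hsl(152, 21%, 51%)

L moves 25% from 35 toward 100: 35 + 16.25 = 51.25 → 51.
H and S are unchanged.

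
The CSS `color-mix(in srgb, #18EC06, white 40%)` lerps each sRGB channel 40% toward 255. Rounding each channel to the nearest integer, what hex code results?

#18EC06 is rgb(24, 236, 6).
Per channel, c → c + 0.4(255 − c):
  R: 24 + 92.4 = 116.4 → 116
  G: 236 + 7.6 = 243.6 → 244
  B: 6 + 0.4×(255−6) = 6 + 99.6 = 105.6 → 106
rgb(116, 244, 106) = #74F46A.

#74F46A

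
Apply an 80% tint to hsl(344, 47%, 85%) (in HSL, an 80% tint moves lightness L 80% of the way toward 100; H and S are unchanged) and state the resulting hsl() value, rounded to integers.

L moves 80% from 85 toward 100: 85 + 12 = 97 → 97.
H and S are unchanged.

hsl(344, 47%, 97%)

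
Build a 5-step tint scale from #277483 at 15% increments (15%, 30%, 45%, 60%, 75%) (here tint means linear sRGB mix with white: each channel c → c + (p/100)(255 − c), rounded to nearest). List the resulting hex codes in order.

#478996, #689EA8, #88B3BB, #A9C7CD, #C9DCE0

#277483 is rgb(39, 116, 131).
15%: (39 + 32.4 = 71.4→71, 116 + 20.85 = 136.85→137, 131 + 18.6 = 149.6→150) → #478996
30%: (39 + 64.8 = 103.8→104, 116 + 41.7 = 157.7→158, 131 + 37.2 = 168.2→168) → #689EA8
45%: (39 + 97.2 = 136.2→136, 116 + 62.55 = 178.55→179, 131 + 55.8 = 186.8→187) → #88B3BB
60%: (39 + 129.6 = 168.6→169, 116 + 83.4 = 199.4→199, 131 + 74.4 = 205.4→205) → #A9C7CD
75%: (39 + 162 = 201→201, 116 + 104.25 = 220.25→220, 131 + 93 = 224→224) → #C9DCE0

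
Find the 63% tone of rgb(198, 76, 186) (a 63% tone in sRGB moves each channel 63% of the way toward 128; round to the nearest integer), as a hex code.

#9A6D95

A 63% tone moves each channel 63% toward 128:
  R: 198 + 0.63×(128−198) = 198 − 44.1 = 153.9 → 154
  G: 76 + 32.76 = 108.76 → 109
  B: 186 − 36.54 = 149.46 → 149
rgb(154, 109, 149) = #9A6D95.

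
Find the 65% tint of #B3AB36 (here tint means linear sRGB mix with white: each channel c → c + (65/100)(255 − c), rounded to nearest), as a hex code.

#E4E2B9

#B3AB36 is rgb(179, 171, 54).
Per channel, c → c + 0.65(255 − c):
  R: 179 + 0.65×(255−179) = 179 + 49.4 = 228.4 → 228
  G: 171 + 54.6 = 225.6 → 226
  B: 54 + 0.65×(255−54) = 54 + 130.65 = 184.65 → 185
rgb(228, 226, 185) = #E4E2B9.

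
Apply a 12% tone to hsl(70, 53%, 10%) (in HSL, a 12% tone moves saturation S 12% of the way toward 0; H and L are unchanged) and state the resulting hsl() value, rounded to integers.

hsl(70, 47%, 10%)

S moves 12% from 53 toward 0: 53 − 6.36 = 46.64 → 47.
H and L are unchanged.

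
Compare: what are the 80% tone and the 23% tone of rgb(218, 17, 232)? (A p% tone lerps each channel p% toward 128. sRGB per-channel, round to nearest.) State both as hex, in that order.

#926A95, #C52BD0

80% tone:
  R: 218 + 0.8×(128−218) = 218 − 72 = 146 → 146
  G: 17 + 88.8 = 105.8 → 106
  B: 232 + 0.8×(128−232) = 232 − 83.2 = 148.8 → 149
  → #926A95
23% tone:
  R: 218 + 0.23×(128−218) = 218 − 20.7 = 197.3 → 197
  G: 17 + 25.53 = 42.53 → 43
  B: 232 + 0.23×(128−232) = 232 − 23.92 = 208.08 → 208
  → #C52BD0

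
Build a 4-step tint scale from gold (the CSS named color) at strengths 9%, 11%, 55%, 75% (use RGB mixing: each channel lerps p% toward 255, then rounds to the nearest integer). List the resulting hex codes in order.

CSS gold is rgb(255, 215, 0).
9%: (255→255, 215 + 3.6 = 218.6→219, 0 + 22.95 = 22.95→23) → #ffdb17
11%: (255→255, 215 + 4.4 = 219.4→219, 0 + 28.05 = 28.05→28) → #ffdb1c
55%: (255→255, 215 + 22 = 237→237, 0 + 140.25 = 140.25→140) → #ffed8c
75%: (255→255, 215 + 30 = 245→245, 0 + 191.25 = 191.25→191) → #fff5bf

#ffdb17, #ffdb1c, #ffed8c, #fff5bf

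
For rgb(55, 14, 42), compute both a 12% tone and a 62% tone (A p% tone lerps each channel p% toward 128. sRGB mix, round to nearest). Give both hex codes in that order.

12% tone:
  R: 55 + 0.12×(128−55) = 55 + 8.76 = 63.76 → 64
  G: 14 + 0.12×(128−14) = 14 + 13.68 = 27.68 → 28
  B: 42 + 10.32 = 52.32 → 52
  → #401C34
62% tone:
  R: 55 + 45.26 = 100.26 → 100
  G: 14 + 0.62×(128−14) = 14 + 70.68 = 84.68 → 85
  B: 42 + 0.62×(128−42) = 42 + 53.32 = 95.32 → 95
  → #64555F

#401C34, #64555F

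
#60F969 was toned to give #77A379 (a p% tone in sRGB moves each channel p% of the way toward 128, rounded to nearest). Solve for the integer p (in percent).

71%

#60F969 is rgb(96, 249, 105); #77A379 is rgb(119, 163, 121).
On the G channel (widest range): 163 ≈ 249 + (p/100)(128 − 249), so p ≈ 100×(163 − 249)/(128 − 249) = -8600/-121 = 71.07.
p = 71 reproduces all three channels after rounding.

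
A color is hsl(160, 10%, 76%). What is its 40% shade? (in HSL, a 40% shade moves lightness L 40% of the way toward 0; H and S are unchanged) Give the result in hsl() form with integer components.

L moves 40% from 76 toward 0: 76 − 30.4 = 45.6 → 46.
H and S are unchanged.

hsl(160, 10%, 46%)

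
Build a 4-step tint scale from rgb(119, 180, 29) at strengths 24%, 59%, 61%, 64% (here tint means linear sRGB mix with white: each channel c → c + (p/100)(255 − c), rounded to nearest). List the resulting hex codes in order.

24%: (119 + 32.64 = 151.64→152, 180 + 18 = 198→198, 29 + 54.24 = 83.24→83) → #98c653
59%: (119 + 80.24 = 199.24→199, 180 + 44.25 = 224.25→224, 29 + 133.34 = 162.34→162) → #c7e0a2
61%: (119 + 82.96 = 201.96→202, 180 + 45.75 = 225.75→226, 29 + 137.86 = 166.86→167) → #cae2a7
64%: (119 + 87.04 = 206.04→206, 180 + 48 = 228→228, 29 + 144.64 = 173.64→174) → #cee4ae

#98c653, #c7e0a2, #cae2a7, #cee4ae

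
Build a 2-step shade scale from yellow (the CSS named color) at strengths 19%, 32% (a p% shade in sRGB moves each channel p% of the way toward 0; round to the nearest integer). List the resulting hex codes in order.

#CFCF00, #ADAD00

CSS yellow is rgb(255, 255, 0).
19%: (255 − 48.45 = 206.55→207, 255 − 48.45 = 206.55→207, 0→0) → #CFCF00
32%: (255 − 81.6 = 173.4→173, 255 − 81.6 = 173.4→173, 0→0) → #ADAD00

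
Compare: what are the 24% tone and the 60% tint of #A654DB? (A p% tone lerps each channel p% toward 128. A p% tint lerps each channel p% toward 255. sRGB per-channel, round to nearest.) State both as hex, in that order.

#A654DB is rgb(166, 84, 219).
24% tone:
  R: 166 − 9.12 = 156.88 → 157
  G: 84 + 0.24×(128−84) = 84 + 10.56 = 94.56 → 95
  B: 219 + 0.24×(128−219) = 219 − 21.84 = 197.16 → 197
  → #9D5FC5
60% tint:
  R: 166 + 53.4 = 219.4 → 219
  G: 84 + 0.6×(255−84) = 84 + 102.6 = 186.6 → 187
  B: 219 + 21.6 = 240.6 → 241
  → #DBBBF1

#9D5FC5, #DBBBF1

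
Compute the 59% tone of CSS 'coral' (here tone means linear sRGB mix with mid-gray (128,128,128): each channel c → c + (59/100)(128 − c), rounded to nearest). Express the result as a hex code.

#B4806C

CSS coral is rgb(255, 127, 80).
Per channel, c → c + 0.59(128 − c):
  R: 255 + 0.59×(128−255) = 255 − 74.93 = 180.07 → 180
  G: 127 + 0.59×(128−127) = 127 + 0.59 = 127.59 → 128
  B: 80 + 0.59×(128−80) = 80 + 28.32 = 108.32 → 108
rgb(180, 128, 108) = #B4806C.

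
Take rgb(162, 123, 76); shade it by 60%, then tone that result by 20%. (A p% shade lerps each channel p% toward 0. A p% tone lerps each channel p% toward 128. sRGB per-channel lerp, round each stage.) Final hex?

#4e4132

Per channel, c → c + 0.6(0 − c):
  R: 162 − 97.2 = 64.8 → 65
  G: 123 − 73.8 = 49.2 → 49
  B: 76 + 0.6×(0−76) = 76 − 45.6 = 30.4 → 30
After the shade: rgb(65, 49, 30) = #41311e.
Per channel, c → c + 0.2(128 − c):
  R: 65 + 0.2×(128−65) = 65 + 12.6 = 77.6 → 78
  G: 49 + 0.2×(128−49) = 49 + 15.8 = 64.8 → 65
  B: 30 + 0.2×(128−30) = 30 + 19.6 = 49.6 → 50
rgb(78, 65, 50) = #4e4132.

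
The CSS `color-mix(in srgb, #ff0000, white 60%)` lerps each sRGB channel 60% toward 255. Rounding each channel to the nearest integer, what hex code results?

#ff0000 is rgb(255, 0, 0).
Lerp each channel 60% toward 255:
  R: 255 + 0.6×(255−255) = 255 + 0 = 255 → 255
  G: 0 + 0.6×(255−0) = 0 + 153 = 153 → 153
  B: 0 + 0.6×(255−0) = 0 + 153 = 153 → 153
rgb(255, 153, 153) = #ff9999.

#ff9999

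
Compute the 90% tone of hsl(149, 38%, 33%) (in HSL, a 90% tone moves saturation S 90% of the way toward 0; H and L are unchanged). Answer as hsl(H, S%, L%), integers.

hsl(149, 4%, 33%)

S moves 90% from 38 toward 0: 38 − 34.2 = 3.8 → 4.
H and L are unchanged.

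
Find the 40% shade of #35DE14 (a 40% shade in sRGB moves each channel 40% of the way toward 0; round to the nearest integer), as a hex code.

#35DE14 is rgb(53, 222, 20).
Lerp each channel 40% toward 0:
  R: 53 + 0.4×(0−53) = 53 − 21.2 = 31.8 → 32
  G: 222 + 0.4×(0−222) = 222 − 88.8 = 133.2 → 133
  B: 20 + 0.4×(0−20) = 20 − 8 = 12 → 12
rgb(32, 133, 12) = #20850C.

#20850C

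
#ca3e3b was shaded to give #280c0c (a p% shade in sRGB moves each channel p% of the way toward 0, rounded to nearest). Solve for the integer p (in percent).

#ca3e3b is rgb(202, 62, 59); #280c0c is rgb(40, 12, 12).
On the R channel (widest range): 40 ≈ 202 + (p/100)(0 − 202), so p ≈ 100×(40 − 202)/(0 − 202) = -16200/-202 = 80.20.
p = 80 reproduces all three channels after rounding.

80%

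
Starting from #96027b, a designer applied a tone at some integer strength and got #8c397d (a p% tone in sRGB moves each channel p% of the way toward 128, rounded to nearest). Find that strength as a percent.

44%

#96027b is rgb(150, 2, 123); #8c397d is rgb(140, 57, 125).
On the G channel (widest range): 57 ≈ 2 + (p/100)(128 − 2), so p ≈ 100×(57 − 2)/(128 − 2) = 5500/126 = 43.65.
p = 44 reproduces all three channels after rounding.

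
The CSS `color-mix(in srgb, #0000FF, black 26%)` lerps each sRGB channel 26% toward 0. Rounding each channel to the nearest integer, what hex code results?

#0000FF is rgb(0, 0, 255).
Per channel, c → c + 0.26(0 − c):
  R: 0 + 0 = 0 → 0
  G: 0 + 0.26×(0−0) = 0 + 0 = 0 → 0
  B: 255 − 66.3 = 188.7 → 189
rgb(0, 0, 189) = #0000BD.

#0000BD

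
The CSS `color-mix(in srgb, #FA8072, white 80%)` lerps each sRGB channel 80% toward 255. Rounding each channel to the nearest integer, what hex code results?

#FEE6E3

#FA8072 is rgb(250, 128, 114).
An 80% tint moves each channel 80% toward 255:
  R: 250 + 0.8×(255−250) = 250 + 4 = 254 → 254
  G: 128 + 101.6 = 229.6 → 230
  B: 114 + 112.8 = 226.8 → 227
rgb(254, 230, 227) = #FEE6E3.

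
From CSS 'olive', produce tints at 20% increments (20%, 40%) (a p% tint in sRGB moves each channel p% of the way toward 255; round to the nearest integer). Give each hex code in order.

CSS olive is rgb(128, 128, 0).
20%: (128 + 25.4 = 153.4→153, 128 + 25.4 = 153.4→153, 0 + 51 = 51→51) → #999933
40%: (128 + 50.8 = 178.8→179, 128 + 50.8 = 178.8→179, 0 + 102 = 102→102) → #B3B366

#999933, #B3B366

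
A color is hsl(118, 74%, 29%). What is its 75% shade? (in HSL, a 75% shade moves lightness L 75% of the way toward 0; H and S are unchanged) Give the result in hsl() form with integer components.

L moves 75% from 29 toward 0: 29 − 21.75 = 7.25 → 7.
H and S are unchanged.

hsl(118, 74%, 7%)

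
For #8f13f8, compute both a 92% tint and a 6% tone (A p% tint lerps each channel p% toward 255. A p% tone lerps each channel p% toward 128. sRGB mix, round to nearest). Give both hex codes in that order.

#f6ecfe, #8e1af1

#8f13f8 is rgb(143, 19, 248).
92% tint:
  R: 143 + 0.92×(255−143) = 143 + 103.04 = 246.04 → 246
  G: 19 + 0.92×(255−19) = 19 + 217.12 = 236.12 → 236
  B: 248 + 0.92×(255−248) = 248 + 6.44 = 254.44 → 254
  → #f6ecfe
6% tone:
  R: 143 − 0.9 = 142.1 → 142
  G: 19 + 6.54 = 25.54 → 26
  B: 248 + 0.06×(128−248) = 248 − 7.2 = 240.8 → 241
  → #8e1af1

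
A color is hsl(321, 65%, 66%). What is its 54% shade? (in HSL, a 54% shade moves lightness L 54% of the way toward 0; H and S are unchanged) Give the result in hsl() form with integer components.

hsl(321, 65%, 30%)

L moves 54% from 66 toward 0: 66 − 35.64 = 30.36 → 30.
H and S are unchanged.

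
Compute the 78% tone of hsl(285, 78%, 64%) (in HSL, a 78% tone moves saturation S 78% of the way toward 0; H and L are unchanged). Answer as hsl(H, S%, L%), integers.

S moves 78% from 78 toward 0: 78 − 60.84 = 17.16 → 17.
H and L are unchanged.

hsl(285, 17%, 64%)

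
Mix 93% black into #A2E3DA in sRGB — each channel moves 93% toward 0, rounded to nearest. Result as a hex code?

#A2E3DA is rgb(162, 227, 218).
A 93% shade moves each channel 93% toward 0:
  R: 162 + 0.93×(0−162) = 162 − 150.66 = 11.34 → 11
  G: 227 + 0.93×(0−227) = 227 − 211.11 = 15.89 → 16
  B: 218 − 202.74 = 15.26 → 15
rgb(11, 16, 15) = #0B100F.

#0B100F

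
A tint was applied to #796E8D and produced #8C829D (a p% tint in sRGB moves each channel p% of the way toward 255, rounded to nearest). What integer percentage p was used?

14%

#796E8D is rgb(121, 110, 141); #8C829D is rgb(140, 130, 157).
On the G channel (widest range): 130 ≈ 110 + (p/100)(255 − 110), so p ≈ 100×(130 − 110)/(255 − 110) = 2000/145 = 13.79.
p = 14 reproduces all three channels after rounding.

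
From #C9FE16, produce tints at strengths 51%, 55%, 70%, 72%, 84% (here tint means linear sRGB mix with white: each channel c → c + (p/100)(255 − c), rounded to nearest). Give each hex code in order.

#E5FF8D, #E7FF96, #EFFFB9, #F0FFBE, #F6FFDA

#C9FE16 is rgb(201, 254, 22).
51%: (201 + 27.54 = 228.54→229, 254 + 0.51 = 254.51→255, 22 + 118.83 = 140.83→141) → #E5FF8D
55%: (201 + 29.7 = 230.7→231, 254 + 0.55 = 254.55→255, 22 + 128.15 = 150.15→150) → #E7FF96
70%: (201 + 37.8 = 238.8→239, 254 + 0.7 = 254.7→255, 22 + 163.1 = 185.1→185) → #EFFFB9
72%: (201 + 38.88 = 239.88→240, 254 + 0.72 = 254.72→255, 22 + 167.76 = 189.76→190) → #F0FFBE
84%: (201 + 45.36 = 246.36→246, 254 + 0.84 = 254.84→255, 22 + 195.72 = 217.72→218) → #F6FFDA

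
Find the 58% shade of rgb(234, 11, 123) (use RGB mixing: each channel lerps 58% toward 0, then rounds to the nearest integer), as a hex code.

A 58% shade moves each channel 58% toward 0:
  R: 234 + 0.58×(0−234) = 234 − 135.72 = 98.28 → 98
  G: 11 + 0.58×(0−11) = 11 − 6.38 = 4.62 → 5
  B: 123 + 0.58×(0−123) = 123 − 71.34 = 51.66 → 52
rgb(98, 5, 52) = #620534.

#620534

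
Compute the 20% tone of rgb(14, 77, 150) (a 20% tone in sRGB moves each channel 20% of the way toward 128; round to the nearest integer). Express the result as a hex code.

#255792

Per channel, c → c + 0.2(128 − c):
  R: 14 + 22.8 = 36.8 → 37
  G: 77 + 10.2 = 87.2 → 87
  B: 150 − 4.4 = 145.6 → 146
rgb(37, 87, 146) = #255792.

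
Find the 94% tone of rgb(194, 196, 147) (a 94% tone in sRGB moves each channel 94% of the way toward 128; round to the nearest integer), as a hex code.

Per channel, c → c + 0.94(128 − c):
  R: 194 + 0.94×(128−194) = 194 − 62.04 = 131.96 → 132
  G: 196 + 0.94×(128−196) = 196 − 63.92 = 132.08 → 132
  B: 147 − 17.86 = 129.14 → 129
rgb(132, 132, 129) = #848481.

#848481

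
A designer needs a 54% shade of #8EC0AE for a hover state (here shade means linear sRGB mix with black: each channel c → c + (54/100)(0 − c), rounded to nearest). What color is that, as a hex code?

#8EC0AE is rgb(142, 192, 174).
Lerp each channel 54% toward 0:
  R: 142 + 0.54×(0−142) = 142 − 76.68 = 65.32 → 65
  G: 192 + 0.54×(0−192) = 192 − 103.68 = 88.32 → 88
  B: 174 − 93.96 = 80.04 → 80
rgb(65, 88, 80) = #415850.

#415850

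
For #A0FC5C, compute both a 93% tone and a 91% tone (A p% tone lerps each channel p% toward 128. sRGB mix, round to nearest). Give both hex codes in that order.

#A0FC5C is rgb(160, 252, 92).
93% tone:
  R: 160 + 0.93×(128−160) = 160 − 29.76 = 130.24 → 130
  G: 252 − 115.32 = 136.68 → 137
  B: 92 + 0.93×(128−92) = 92 + 33.48 = 125.48 → 125
  → #82897D
91% tone:
  R: 160 + 0.91×(128−160) = 160 − 29.12 = 130.88 → 131
  G: 252 − 112.84 = 139.16 → 139
  B: 92 + 0.91×(128−92) = 92 + 32.76 = 124.76 → 125
  → #838B7D

#82897D, #838B7D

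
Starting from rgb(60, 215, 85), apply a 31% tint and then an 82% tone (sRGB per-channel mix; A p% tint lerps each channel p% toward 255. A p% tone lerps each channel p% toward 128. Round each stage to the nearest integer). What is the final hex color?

Lerp each channel 31% toward 255:
  R: 60 + 60.45 = 120.45 → 120
  G: 215 + 0.31×(255−215) = 215 + 12.4 = 227.4 → 227
  B: 85 + 0.31×(255−85) = 85 + 52.7 = 137.7 → 138
After the tint: rgb(120, 227, 138) = #78E38A.
Lerp each channel 82% toward 128:
  R: 120 + 0.82×(128−120) = 120 + 6.56 = 126.56 → 127
  G: 227 − 81.18 = 145.82 → 146
  B: 138 + 0.82×(128−138) = 138 − 8.2 = 129.8 → 130
rgb(127, 146, 130) = #7F9282.

#7F9282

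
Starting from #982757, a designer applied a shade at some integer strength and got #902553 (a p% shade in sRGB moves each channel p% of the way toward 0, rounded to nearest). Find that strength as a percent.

#982757 is rgb(152, 39, 87); #902553 is rgb(144, 37, 83).
On the R channel (widest range): 144 ≈ 152 + (p/100)(0 − 152), so p ≈ 100×(144 − 152)/(0 − 152) = -800/-152 = 5.26.
p = 5 reproduces all three channels after rounding.

5%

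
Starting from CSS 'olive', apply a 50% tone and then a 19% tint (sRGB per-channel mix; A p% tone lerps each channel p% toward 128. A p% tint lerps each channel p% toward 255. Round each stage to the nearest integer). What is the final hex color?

CSS olive is rgb(128, 128, 0).
A 50% tone moves each channel 50% toward 128:
  R: 128 + 0.5×(128−128) = 128 + 0 = 128 → 128
  G: 128 + 0.5×(128−128) = 128 + 0 = 128 → 128
  B: 0 + 64 = 64 → 64
After the tone: rgb(128, 128, 64) = #808040.
Lerp each channel 19% toward 255:
  R: 128 + 0.19×(255−128) = 128 + 24.13 = 152.13 → 152
  G: 128 + 0.19×(255−128) = 128 + 24.13 = 152.13 → 152
  B: 64 + 0.19×(255−64) = 64 + 36.29 = 100.29 → 100
rgb(152, 152, 100) = #989864.

#989864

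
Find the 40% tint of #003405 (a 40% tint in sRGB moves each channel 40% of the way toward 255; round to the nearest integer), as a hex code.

#668569

#003405 is rgb(0, 52, 5).
Lerp each channel 40% toward 255:
  R: 0 + 0.4×(255−0) = 0 + 102 = 102 → 102
  G: 52 + 81.2 = 133.2 → 133
  B: 5 + 0.4×(255−5) = 5 + 100 = 105 → 105
rgb(102, 133, 105) = #668569.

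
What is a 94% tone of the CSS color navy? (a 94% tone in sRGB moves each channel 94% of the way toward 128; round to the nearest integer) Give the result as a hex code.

#787880

CSS navy is rgb(0, 0, 128).
A 94% tone moves each channel 94% toward 128:
  R: 0 + 120.32 = 120.32 → 120
  G: 0 + 0.94×(128−0) = 0 + 120.32 = 120.32 → 120
  B: 128 + 0.94×(128−128) = 128 + 0 = 128 → 128
rgb(120, 120, 128) = #787880.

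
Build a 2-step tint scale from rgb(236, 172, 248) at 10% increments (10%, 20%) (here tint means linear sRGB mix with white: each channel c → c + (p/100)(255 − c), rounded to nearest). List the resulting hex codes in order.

#EEB4F9, #F0BDF9

10%: (236 + 1.9 = 237.9→238, 172 + 8.3 = 180.3→180, 248 + 0.7 = 248.7→249) → #EEB4F9
20%: (236 + 3.8 = 239.8→240, 172 + 16.6 = 188.6→189, 248 + 1.4 = 249.4→249) → #F0BDF9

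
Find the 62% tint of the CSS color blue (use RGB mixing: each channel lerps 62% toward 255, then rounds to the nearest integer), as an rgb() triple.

rgb(158, 158, 255)

CSS blue is rgb(0, 0, 255).
A 62% tint moves each channel 62% toward 255:
  R: 0 + 0.62×(255−0) = 0 + 158.1 = 158.1 → 158
  G: 0 + 0.62×(255−0) = 0 + 158.1 = 158.1 → 158
  B: 255 + 0.62×(255−255) = 255 + 0 = 255 → 255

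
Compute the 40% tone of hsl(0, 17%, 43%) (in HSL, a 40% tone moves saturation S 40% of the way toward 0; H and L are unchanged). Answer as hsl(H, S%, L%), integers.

hsl(0, 10%, 43%)

S moves 40% from 17 toward 0: 17 − 6.8 = 10.2 → 10.
H and L are unchanged.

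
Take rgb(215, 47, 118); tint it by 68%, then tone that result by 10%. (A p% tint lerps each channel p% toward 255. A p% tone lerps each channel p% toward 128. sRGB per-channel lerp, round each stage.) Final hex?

A 68% tint moves each channel 68% toward 255:
  R: 215 + 0.68×(255−215) = 215 + 27.2 = 242.2 → 242
  G: 47 + 0.68×(255−47) = 47 + 141.44 = 188.44 → 188
  B: 118 + 0.68×(255−118) = 118 + 93.16 = 211.16 → 211
After the tint: rgb(242, 188, 211) = #F2BCD3.
Lerp each channel 10% toward 128:
  R: 242 − 11.4 = 230.6 → 231
  G: 188 − 6 = 182 → 182
  B: 211 − 8.3 = 202.7 → 203
rgb(231, 182, 203) = #E7B6CB.

#E7B6CB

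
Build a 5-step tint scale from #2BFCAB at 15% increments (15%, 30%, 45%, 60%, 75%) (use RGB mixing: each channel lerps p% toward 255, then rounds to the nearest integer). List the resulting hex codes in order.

#2BFCAB is rgb(43, 252, 171).
15%: (43 + 31.8 = 74.8→75, 252→252, 171 + 12.6 = 183.6→184) → #4BFCB8
30%: (43 + 63.6 = 106.6→107, 252 + 0.9 = 252.9→253, 171 + 25.2 = 196.2→196) → #6BFDC4
45%: (43 + 95.4 = 138.4→138, 252 + 1.35 = 253.35→253, 171 + 37.8 = 208.8→209) → #8AFDD1
60%: (43 + 127.2 = 170.2→170, 252 + 1.8 = 253.8→254, 171 + 50.4 = 221.4→221) → #AAFEDD
75%: (43 + 159 = 202→202, 252 + 2.25 = 254.25→254, 171 + 63 = 234→234) → #CAFEEA

#4BFCB8, #6BFDC4, #8AFDD1, #AAFEDD, #CAFEEA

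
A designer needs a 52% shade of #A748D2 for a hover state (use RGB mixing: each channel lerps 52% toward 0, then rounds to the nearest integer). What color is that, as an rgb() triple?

rgb(80, 35, 101)

#A748D2 is rgb(167, 72, 210).
A 52% shade moves each channel 52% toward 0:
  R: 167 + 0.52×(0−167) = 167 − 86.84 = 80.16 → 80
  G: 72 − 37.44 = 34.56 → 35
  B: 210 + 0.52×(0−210) = 210 − 109.2 = 100.8 → 101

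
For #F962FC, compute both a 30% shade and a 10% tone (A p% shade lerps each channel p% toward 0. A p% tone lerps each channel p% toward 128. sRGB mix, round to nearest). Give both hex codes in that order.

#AE45B0, #ED65F0

#F962FC is rgb(249, 98, 252).
30% shade:
  R: 249 + 0.3×(0−249) = 249 − 74.7 = 174.3 → 174
  G: 98 − 29.4 = 68.6 → 69
  B: 252 + 0.3×(0−252) = 252 − 75.6 = 176.4 → 176
  → #AE45B0
10% tone:
  R: 249 + 0.1×(128−249) = 249 − 12.1 = 236.9 → 237
  G: 98 + 0.1×(128−98) = 98 + 3 = 101 → 101
  B: 252 + 0.1×(128−252) = 252 − 12.4 = 239.6 → 240
  → #ED65F0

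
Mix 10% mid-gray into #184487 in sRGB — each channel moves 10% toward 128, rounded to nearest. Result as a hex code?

#184487 is rgb(24, 68, 135).
Lerp each channel 10% toward 128:
  R: 24 + 0.1×(128−24) = 24 + 10.4 = 34.4 → 34
  G: 68 + 0.1×(128−68) = 68 + 6 = 74 → 74
  B: 135 + 0.1×(128−135) = 135 − 0.7 = 134.3 → 134
rgb(34, 74, 134) = #224A86.

#224A86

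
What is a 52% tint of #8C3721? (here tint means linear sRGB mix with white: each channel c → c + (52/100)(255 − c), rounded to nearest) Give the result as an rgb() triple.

rgb(200, 159, 148)

#8C3721 is rgb(140, 55, 33).
A 52% tint moves each channel 52% toward 255:
  R: 140 + 0.52×(255−140) = 140 + 59.8 = 199.8 → 200
  G: 55 + 0.52×(255−55) = 55 + 104 = 159 → 159
  B: 33 + 0.52×(255−33) = 33 + 115.44 = 148.44 → 148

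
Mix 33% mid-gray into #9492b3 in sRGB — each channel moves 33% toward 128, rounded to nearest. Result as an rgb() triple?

#9492b3 is rgb(148, 146, 179).
A 33% tone moves each channel 33% toward 128:
  R: 148 − 6.6 = 141.4 → 141
  G: 146 + 0.33×(128−146) = 146 − 5.94 = 140.06 → 140
  B: 179 + 0.33×(128−179) = 179 − 16.83 = 162.17 → 162

rgb(141, 140, 162)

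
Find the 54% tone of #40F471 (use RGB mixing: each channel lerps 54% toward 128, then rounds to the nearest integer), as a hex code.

#63B579

#40F471 is rgb(64, 244, 113).
Lerp each channel 54% toward 128:
  R: 64 + 34.56 = 98.56 → 99
  G: 244 + 0.54×(128−244) = 244 − 62.64 = 181.36 → 181
  B: 113 + 0.54×(128−113) = 113 + 8.1 = 121.1 → 121
rgb(99, 181, 121) = #63B579.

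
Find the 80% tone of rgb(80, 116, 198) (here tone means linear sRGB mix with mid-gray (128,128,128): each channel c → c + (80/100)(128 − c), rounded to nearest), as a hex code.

#767E8E

An 80% tone moves each channel 80% toward 128:
  R: 80 + 38.4 = 118.4 → 118
  G: 116 + 9.6 = 125.6 → 126
  B: 198 + 0.8×(128−198) = 198 − 56 = 142 → 142
rgb(118, 126, 142) = #767E8E.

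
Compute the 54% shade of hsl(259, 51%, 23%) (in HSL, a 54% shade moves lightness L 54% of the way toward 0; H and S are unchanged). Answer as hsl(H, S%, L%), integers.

L moves 54% from 23 toward 0: 23 − 12.42 = 10.58 → 11.
H and S are unchanged.

hsl(259, 51%, 11%)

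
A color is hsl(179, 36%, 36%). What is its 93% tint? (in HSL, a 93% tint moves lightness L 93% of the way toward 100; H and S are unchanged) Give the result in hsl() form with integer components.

hsl(179, 36%, 96%)

L moves 93% from 36 toward 100: 36 + 59.52 = 95.52 → 96.
H and S are unchanged.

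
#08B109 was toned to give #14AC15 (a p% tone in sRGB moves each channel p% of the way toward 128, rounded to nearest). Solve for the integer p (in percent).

10%

#08B109 is rgb(8, 177, 9); #14AC15 is rgb(20, 172, 21).
On the R channel (widest range): 20 ≈ 8 + (p/100)(128 − 8), so p ≈ 100×(20 − 8)/(128 − 8) = 1200/120 = 10.00.
p = 10 reproduces all three channels after rounding.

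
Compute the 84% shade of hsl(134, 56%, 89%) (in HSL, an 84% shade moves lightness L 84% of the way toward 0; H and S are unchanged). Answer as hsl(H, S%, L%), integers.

L moves 84% from 89 toward 0: 89 − 74.76 = 14.24 → 14.
H and S are unchanged.

hsl(134, 56%, 14%)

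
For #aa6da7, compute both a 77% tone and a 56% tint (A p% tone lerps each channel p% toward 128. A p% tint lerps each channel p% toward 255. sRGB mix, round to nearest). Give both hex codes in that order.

#8a7c89, #dabfd8

#aa6da7 is rgb(170, 109, 167).
77% tone:
  R: 170 − 32.34 = 137.66 → 138
  G: 109 + 14.63 = 123.63 → 124
  B: 167 + 0.77×(128−167) = 167 − 30.03 = 136.97 → 137
  → #8a7c89
56% tint:
  R: 170 + 0.56×(255−170) = 170 + 47.6 = 217.6 → 218
  G: 109 + 81.76 = 190.76 → 191
  B: 167 + 0.56×(255−167) = 167 + 49.28 = 216.28 → 216
  → #dabfd8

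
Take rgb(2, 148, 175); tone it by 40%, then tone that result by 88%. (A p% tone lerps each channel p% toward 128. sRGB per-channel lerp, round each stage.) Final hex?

#778183

Lerp each channel 40% toward 128:
  R: 2 + 0.4×(128−2) = 2 + 50.4 = 52.4 → 52
  G: 148 − 8 = 140 → 140
  B: 175 + 0.4×(128−175) = 175 − 18.8 = 156.2 → 156
After the tone: rgb(52, 140, 156) = #348C9C.
Per channel, c → c + 0.88(128 − c):
  R: 52 + 0.88×(128−52) = 52 + 66.88 = 118.88 → 119
  G: 140 + 0.88×(128−140) = 140 − 10.56 = 129.44 → 129
  B: 156 + 0.88×(128−156) = 156 − 24.64 = 131.36 → 131
rgb(119, 129, 131) = #778183.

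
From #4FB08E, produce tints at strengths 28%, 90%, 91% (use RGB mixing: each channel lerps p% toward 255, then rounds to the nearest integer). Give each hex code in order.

#80C6AE, #EDF7F4, #EFF8F5

#4FB08E is rgb(79, 176, 142).
28%: (79 + 49.28 = 128.28→128, 176 + 22.12 = 198.12→198, 142 + 31.64 = 173.64→174) → #80C6AE
90%: (79 + 158.4 = 237.4→237, 176 + 71.1 = 247.1→247, 142 + 101.7 = 243.7→244) → #EDF7F4
91%: (79 + 160.16 = 239.16→239, 176 + 71.89 = 247.89→248, 142 + 102.83 = 244.83→245) → #EFF8F5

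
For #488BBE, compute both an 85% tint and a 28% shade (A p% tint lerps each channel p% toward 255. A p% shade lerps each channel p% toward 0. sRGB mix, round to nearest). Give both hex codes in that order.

#E4EEF5, #346489

#488BBE is rgb(72, 139, 190).
85% tint:
  R: 72 + 155.55 = 227.55 → 228
  G: 139 + 98.6 = 237.6 → 238
  B: 190 + 0.85×(255−190) = 190 + 55.25 = 245.25 → 245
  → #E4EEF5
28% shade:
  R: 72 + 0.28×(0−72) = 72 − 20.16 = 51.84 → 52
  G: 139 − 38.92 = 100.08 → 100
  B: 190 − 53.2 = 136.8 → 137
  → #346489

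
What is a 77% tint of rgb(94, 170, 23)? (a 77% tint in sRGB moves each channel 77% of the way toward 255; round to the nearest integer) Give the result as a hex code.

#daebca

A 77% tint moves each channel 77% toward 255:
  R: 94 + 0.77×(255−94) = 94 + 123.97 = 217.97 → 218
  G: 170 + 65.45 = 235.45 → 235
  B: 23 + 0.77×(255−23) = 23 + 178.64 = 201.64 → 202
rgb(218, 235, 202) = #daebca.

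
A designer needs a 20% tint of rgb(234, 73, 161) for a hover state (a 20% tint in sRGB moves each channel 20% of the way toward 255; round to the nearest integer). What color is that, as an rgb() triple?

rgb(238, 109, 180)

Per channel, c → c + 0.2(255 − c):
  R: 234 + 0.2×(255−234) = 234 + 4.2 = 238.2 → 238
  G: 73 + 36.4 = 109.4 → 109
  B: 161 + 18.8 = 179.8 → 180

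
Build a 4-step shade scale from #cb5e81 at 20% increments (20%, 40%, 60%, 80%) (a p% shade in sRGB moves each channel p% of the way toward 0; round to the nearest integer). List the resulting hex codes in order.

#cb5e81 is rgb(203, 94, 129).
20%: (203 − 40.6 = 162.4→162, 94 − 18.8 = 75.2→75, 129 − 25.8 = 103.2→103) → #a24b67
40%: (203 − 81.2 = 121.8→122, 94 − 37.6 = 56.4→56, 129 − 51.6 = 77.4→77) → #7a384d
60%: (203 − 121.8 = 81.2→81, 94 − 56.4 = 37.6→38, 129 − 77.4 = 51.6→52) → #512634
80%: (203 − 162.4 = 40.6→41, 94 − 75.2 = 18.8→19, 129 − 103.2 = 25.8→26) → #29131a

#a24b67, #7a384d, #512634, #29131a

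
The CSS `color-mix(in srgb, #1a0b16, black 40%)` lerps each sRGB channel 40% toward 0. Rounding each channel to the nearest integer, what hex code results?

#1a0b16 is rgb(26, 11, 22).
Per channel, c → c + 0.4(0 − c):
  R: 26 + 0.4×(0−26) = 26 − 10.4 = 15.6 → 16
  G: 11 + 0.4×(0−11) = 11 − 4.4 = 6.6 → 7
  B: 22 + 0.4×(0−22) = 22 − 8.8 = 13.2 → 13
rgb(16, 7, 13) = #10070d.

#10070d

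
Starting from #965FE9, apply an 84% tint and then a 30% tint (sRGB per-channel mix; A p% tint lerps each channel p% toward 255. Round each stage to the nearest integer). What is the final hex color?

#F3EDFC

#965FE9 is rgb(150, 95, 233).
Lerp each channel 84% toward 255:
  R: 150 + 88.2 = 238.2 → 238
  G: 95 + 0.84×(255−95) = 95 + 134.4 = 229.4 → 229
  B: 233 + 0.84×(255−233) = 233 + 18.48 = 251.48 → 251
After the tint: rgb(238, 229, 251) = #EEE5FB.
A 30% tint moves each channel 30% toward 255:
  R: 238 + 5.1 = 243.1 → 243
  G: 229 + 7.8 = 236.8 → 237
  B: 251 + 0.3×(255−251) = 251 + 1.2 = 252.2 → 252
rgb(243, 237, 252) = #F3EDFC.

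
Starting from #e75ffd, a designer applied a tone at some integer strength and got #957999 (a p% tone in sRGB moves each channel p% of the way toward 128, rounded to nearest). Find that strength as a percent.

#e75ffd is rgb(231, 95, 253); #957999 is rgb(149, 121, 153).
On the B channel (widest range): 153 ≈ 253 + (p/100)(128 − 253), so p ≈ 100×(153 − 253)/(128 − 253) = -10000/-125 = 80.00.
p = 80 reproduces all three channels after rounding.

80%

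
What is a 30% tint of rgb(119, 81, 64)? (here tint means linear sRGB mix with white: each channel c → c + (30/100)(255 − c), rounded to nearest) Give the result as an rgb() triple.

Lerp each channel 30% toward 255:
  R: 119 + 0.3×(255−119) = 119 + 40.8 = 159.8 → 160
  G: 81 + 0.3×(255−81) = 81 + 52.2 = 133.2 → 133
  B: 64 + 0.3×(255−64) = 64 + 57.3 = 121.3 → 121

rgb(160, 133, 121)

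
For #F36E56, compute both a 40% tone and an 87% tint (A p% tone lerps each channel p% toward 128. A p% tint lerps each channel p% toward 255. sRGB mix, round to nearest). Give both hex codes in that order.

#F36E56 is rgb(243, 110, 86).
40% tone:
  R: 243 − 46 = 197 → 197
  G: 110 + 7.2 = 117.2 → 117
  B: 86 + 16.8 = 102.8 → 103
  → #C57567
87% tint:
  R: 243 + 0.87×(255−243) = 243 + 10.44 = 253.44 → 253
  G: 110 + 0.87×(255−110) = 110 + 126.15 = 236.15 → 236
  B: 86 + 0.87×(255−86) = 86 + 147.03 = 233.03 → 233
  → #FDECE9

#C57567, #FDECE9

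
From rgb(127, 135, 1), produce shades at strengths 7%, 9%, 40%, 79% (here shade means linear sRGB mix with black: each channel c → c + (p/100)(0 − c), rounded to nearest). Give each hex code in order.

7%: (127 − 8.89 = 118.11→118, 135 − 9.45 = 125.55→126, 1→1) → #767E01
9%: (127 − 11.43 = 115.57→116, 135 − 12.15 = 122.85→123, 1→1) → #747B01
40%: (127 − 50.8 = 76.2→76, 135 − 54 = 81→81, 1→1) → #4C5101
79%: (127 − 100.33 = 26.67→27, 135 − 106.65 = 28.35→28, 1 − 0.79 = 0.21→0) → #1B1C00

#767E01, #747B01, #4C5101, #1B1C00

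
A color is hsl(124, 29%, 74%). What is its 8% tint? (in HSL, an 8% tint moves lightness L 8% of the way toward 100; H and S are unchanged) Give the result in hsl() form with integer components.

L moves 8% from 74 toward 100: 74 + 2.08 = 76.08 → 76.
H and S are unchanged.

hsl(124, 29%, 76%)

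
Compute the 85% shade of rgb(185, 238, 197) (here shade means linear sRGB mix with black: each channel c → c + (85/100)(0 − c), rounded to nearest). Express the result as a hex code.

Per channel, c → c + 0.85(0 − c):
  R: 185 − 157.25 = 27.75 → 28
  G: 238 − 202.3 = 35.7 → 36
  B: 197 − 167.45 = 29.55 → 30
rgb(28, 36, 30) = #1c241e.

#1c241e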